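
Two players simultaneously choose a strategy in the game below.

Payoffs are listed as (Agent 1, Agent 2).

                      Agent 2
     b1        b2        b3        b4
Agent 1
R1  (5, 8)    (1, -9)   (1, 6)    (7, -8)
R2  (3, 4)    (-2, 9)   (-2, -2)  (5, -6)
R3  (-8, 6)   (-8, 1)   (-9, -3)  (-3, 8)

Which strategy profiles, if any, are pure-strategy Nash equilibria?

Agent 1 against b1: payoffs 5, 3, -8 → best response R1.
Agent 1 against b2: payoffs 1, -2, -8 → best response R1.
Agent 1 against b3: payoffs 1, -2, -9 → best response R1.
Agent 1 against b4: payoffs 7, 5, -3 → best response R1.
Agent 2 against R1: payoffs 8, -9, 6, -8 → best response b1.
Agent 2 against R2: payoffs 4, 9, -2, -6 → best response b2.
Agent 2 against R3: payoffs 6, 1, -3, 8 → best response b4.
Mutual best responses: (R1, b1).

Pure NE: (R1, b1)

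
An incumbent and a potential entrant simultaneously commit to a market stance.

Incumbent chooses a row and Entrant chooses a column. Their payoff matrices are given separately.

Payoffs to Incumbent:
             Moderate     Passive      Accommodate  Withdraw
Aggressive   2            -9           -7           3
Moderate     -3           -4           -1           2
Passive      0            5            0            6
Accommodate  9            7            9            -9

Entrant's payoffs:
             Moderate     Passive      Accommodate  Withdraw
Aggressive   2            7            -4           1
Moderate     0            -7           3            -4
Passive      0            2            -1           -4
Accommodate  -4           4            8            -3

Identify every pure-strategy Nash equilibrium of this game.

(Aggressive, Moderate): Incumbent can switch to Accommodate (2 → 9). Not NE.
(Aggressive, Passive): Incumbent can switch to Moderate (-9 → -4). Not NE.
(Aggressive, Accommodate): Incumbent can switch to Moderate (-7 → -1). Not NE.
(Aggressive, Withdraw): Incumbent can switch to Passive (3 → 6). Not NE.
(Moderate, Moderate): Incumbent can switch to Aggressive (-3 → 2). Not NE.
(Moderate, Passive): Incumbent can switch to Passive (-4 → 5). Not NE.
(Moderate, Accommodate): Incumbent can switch to Passive (-1 → 0). Not NE.
(Moderate, Withdraw): Incumbent can switch to Aggressive (2 → 3). Not NE.
(Accommodate, Accommodate): Incumbent gets 9, best alternative 0; Entrant gets 8, best alternative 4. No profitable deviation — NE.
(The remaining 7 profiles each have a profitable deviation by the same check.)

(Accommodate, Accommodate)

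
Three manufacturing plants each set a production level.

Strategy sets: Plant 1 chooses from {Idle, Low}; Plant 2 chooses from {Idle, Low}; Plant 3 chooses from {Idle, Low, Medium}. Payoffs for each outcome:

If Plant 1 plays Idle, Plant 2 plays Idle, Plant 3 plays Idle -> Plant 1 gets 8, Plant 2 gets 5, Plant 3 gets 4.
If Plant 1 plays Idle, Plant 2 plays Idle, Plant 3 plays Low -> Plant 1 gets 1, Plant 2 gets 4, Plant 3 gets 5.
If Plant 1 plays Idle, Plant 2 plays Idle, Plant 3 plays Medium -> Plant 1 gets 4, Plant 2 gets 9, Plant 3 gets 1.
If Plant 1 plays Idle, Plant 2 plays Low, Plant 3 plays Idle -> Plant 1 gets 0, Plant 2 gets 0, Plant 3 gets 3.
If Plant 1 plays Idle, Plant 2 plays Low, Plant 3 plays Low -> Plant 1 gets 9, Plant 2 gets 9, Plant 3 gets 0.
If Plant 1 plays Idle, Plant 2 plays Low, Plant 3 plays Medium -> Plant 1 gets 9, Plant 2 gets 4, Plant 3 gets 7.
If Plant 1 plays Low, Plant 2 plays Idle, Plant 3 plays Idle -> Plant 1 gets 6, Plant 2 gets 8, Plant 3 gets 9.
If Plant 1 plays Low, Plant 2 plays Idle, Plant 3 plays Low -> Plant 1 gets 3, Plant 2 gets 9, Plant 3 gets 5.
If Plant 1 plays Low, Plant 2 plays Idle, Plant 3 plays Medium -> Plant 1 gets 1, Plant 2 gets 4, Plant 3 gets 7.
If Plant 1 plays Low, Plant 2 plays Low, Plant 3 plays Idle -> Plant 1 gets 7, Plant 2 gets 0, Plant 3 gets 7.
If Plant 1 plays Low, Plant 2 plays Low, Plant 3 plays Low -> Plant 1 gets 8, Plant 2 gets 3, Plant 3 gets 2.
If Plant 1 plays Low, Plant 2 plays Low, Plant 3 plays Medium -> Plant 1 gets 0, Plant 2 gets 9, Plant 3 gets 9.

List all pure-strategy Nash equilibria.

(Idle, Idle, Idle): Plant 3 can switch to Low (4 → 5). Not NE.
(Idle, Idle, Low): Plant 1 can switch to Low (1 → 3). Not NE.
(Idle, Idle, Medium): Plant 3 can switch to Idle (1 → 4). Not NE.
(Idle, Low, Idle): Plant 1 can switch to Low (0 → 7). Not NE.
(Idle, Low, Low): Plant 3 can switch to Idle (0 → 3). Not NE.
(Idle, Low, Medium): Plant 2 can switch to Idle (4 → 9). Not NE.
(The remaining 6 profiles each have a profitable deviation by the same check.)

This game has no pure Nash equilibrium.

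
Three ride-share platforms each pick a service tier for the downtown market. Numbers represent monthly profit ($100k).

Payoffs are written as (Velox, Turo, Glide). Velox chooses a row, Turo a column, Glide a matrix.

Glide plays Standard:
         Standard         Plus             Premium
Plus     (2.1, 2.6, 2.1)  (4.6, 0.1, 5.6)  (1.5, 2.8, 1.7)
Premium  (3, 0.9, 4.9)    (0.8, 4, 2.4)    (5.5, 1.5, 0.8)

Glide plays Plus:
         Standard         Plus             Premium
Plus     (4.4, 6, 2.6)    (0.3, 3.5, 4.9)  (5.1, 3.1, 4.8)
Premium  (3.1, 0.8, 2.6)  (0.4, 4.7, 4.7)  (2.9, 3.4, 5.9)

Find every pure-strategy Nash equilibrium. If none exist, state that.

For each strategy profile, look for a profitable unilateral deviation.
(Plus, Standard, Standard): Velox can switch to Premium (2.1 → 3). Not NE.
(Plus, Standard, Plus): Velox gets 4.4, best alternative 3.1; Turo gets 6, best alternative 3.5; Glide gets 2.6, best alternative 2.1. No profitable deviation — NE.
(Plus, Plus, Standard): Turo can switch to Standard (0.1 → 2.6). Not NE.
(Plus, Plus, Plus): Velox can switch to Premium (0.3 → 0.4). Not NE.
(Plus, Premium, Standard): Velox can switch to Premium (1.5 → 5.5). Not NE.
(Plus, Premium, Plus): Turo can switch to Standard (3.1 → 6). Not NE.
(Premium, Standard, Standard): Turo can switch to Plus (0.9 → 4). Not NE.
(Premium, Standard, Plus): Velox can switch to Plus (3.1 → 4.4). Not NE.
(Premium, Plus, Standard): Velox can switch to Plus (0.8 → 4.6). Not NE.
(Premium, Plus, Plus): Velox gets 0.4, best alternative 0.3; Turo gets 4.7, best alternative 3.4; Glide gets 4.7, best alternative 2.4. No profitable deviation — NE.
(Premium, Premium, Standard): Turo can switch to Plus (1.5 → 4). Not NE.
(Premium, Premium, Plus): Velox can switch to Plus (2.9 → 5.1). Not NE.

(Plus, Standard, Plus) and (Premium, Plus, Plus)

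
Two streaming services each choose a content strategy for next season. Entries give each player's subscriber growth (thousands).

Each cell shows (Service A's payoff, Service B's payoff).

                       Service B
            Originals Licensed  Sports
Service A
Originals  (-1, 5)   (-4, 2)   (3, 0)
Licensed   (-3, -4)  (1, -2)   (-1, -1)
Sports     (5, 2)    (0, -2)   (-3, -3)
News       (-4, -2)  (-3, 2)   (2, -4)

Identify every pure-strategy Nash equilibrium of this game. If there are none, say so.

The unique pure-strategy Nash equilibrium is (Sports, Originals).

(Originals, Originals): Service A can switch to Sports (-1 → 5). Not NE.
(Originals, Licensed): Service A can switch to Licensed (-4 → 1). Not NE.
(Originals, Sports): Service B can switch to Originals (0 → 5). Not NE.
(Licensed, Originals): Service A can switch to Originals (-3 → -1). Not NE.
(Licensed, Licensed): Service B can switch to Sports (-2 → -1). Not NE.
(Licensed, Sports): Service A can switch to Originals (-1 → 3). Not NE.
(Sports, Originals): Service A gets 5, best alternative -1; Service B gets 2, best alternative -2. No profitable deviation — NE.
(Sports, Licensed): Service A can switch to Licensed (0 → 1). Not NE.
(Sports, Sports): Service A can switch to Originals (-3 → 3). Not NE.
(News, Originals): Service A can switch to Originals (-4 → -1). Not NE.
(News, Licensed): Service A can switch to Licensed (-3 → 1). Not NE.
(The remaining 1 profile has a profitable deviation by the same check.)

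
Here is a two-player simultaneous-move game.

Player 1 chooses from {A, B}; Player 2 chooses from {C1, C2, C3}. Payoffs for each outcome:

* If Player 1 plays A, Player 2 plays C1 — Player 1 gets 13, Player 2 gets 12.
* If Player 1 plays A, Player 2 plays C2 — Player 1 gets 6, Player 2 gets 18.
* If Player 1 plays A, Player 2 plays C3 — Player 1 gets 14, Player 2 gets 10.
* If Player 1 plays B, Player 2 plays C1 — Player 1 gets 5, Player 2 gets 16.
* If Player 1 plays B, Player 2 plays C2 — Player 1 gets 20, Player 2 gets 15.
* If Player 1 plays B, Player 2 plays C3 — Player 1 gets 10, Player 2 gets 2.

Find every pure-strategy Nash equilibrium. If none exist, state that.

No pure-strategy Nash equilibrium.

(A, C1): Player 2 can switch to C2 (12 → 18). Not NE.
(A, C2): Player 1 can switch to B (6 → 20). Not NE.
(A, C3): Player 2 can switch to C1 (10 → 12). Not NE.
(B, C1): Player 1 can switch to A (5 → 13). Not NE.
(B, C2): Player 2 can switch to C1 (15 → 16). Not NE.
(B, C3): Player 1 can switch to A (10 → 14). Not NE.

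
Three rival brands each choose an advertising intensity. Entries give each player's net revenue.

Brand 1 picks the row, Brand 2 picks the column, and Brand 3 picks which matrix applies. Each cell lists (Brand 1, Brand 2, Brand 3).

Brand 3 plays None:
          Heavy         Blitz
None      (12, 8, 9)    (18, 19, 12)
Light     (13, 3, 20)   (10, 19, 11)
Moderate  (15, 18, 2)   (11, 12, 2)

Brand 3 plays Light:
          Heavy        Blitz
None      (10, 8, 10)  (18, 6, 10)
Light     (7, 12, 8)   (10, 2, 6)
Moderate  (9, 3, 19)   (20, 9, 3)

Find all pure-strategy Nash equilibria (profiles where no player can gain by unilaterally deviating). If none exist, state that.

Brand 1 against (Heavy, None): payoffs 12, 13, 15 → best response Moderate.
Brand 1 against (Heavy, Light): payoffs 10, 7, 9 → best response None.
Brand 1 against (Blitz, None): payoffs 18, 10, 11 → best response None.
Brand 1 against (Blitz, Light): payoffs 18, 10, 20 → best response Moderate.
Brand 2 against (None, None): payoffs 8, 19 → best response Blitz.
Brand 2 against (None, Light): payoffs 8, 6 → best response Heavy.
Brand 2 against (Light, None): payoffs 3, 19 → best response Blitz.
Brand 2 against (Light, Light): payoffs 12, 2 → best response Heavy.
Brand 2 against (Moderate, None): payoffs 18, 12 → best response Heavy.
Brand 2 against (Moderate, Light): payoffs 3, 9 → best response Blitz.
Brand 3 against (None, Heavy): payoffs 9, 10 → best response Light.
Brand 3 against (None, Blitz): payoffs 12, 10 → best response None.
Brand 3 against (Light, Heavy): payoffs 20, 8 → best response None.
Brand 3 against (Light, Blitz): payoffs 11, 6 → best response None.
Brand 3 against (Moderate, Heavy): payoffs 2, 19 → best response Light.
Brand 3 against (Moderate, Blitz): payoffs 2, 3 → best response Light.
Mutual best responses: (None, Heavy, Light); (None, Blitz, None); (Moderate, Blitz, Light).

The pure Nash equilibria are (None, Heavy, Light); (None, Blitz, None); (Moderate, Blitz, Light).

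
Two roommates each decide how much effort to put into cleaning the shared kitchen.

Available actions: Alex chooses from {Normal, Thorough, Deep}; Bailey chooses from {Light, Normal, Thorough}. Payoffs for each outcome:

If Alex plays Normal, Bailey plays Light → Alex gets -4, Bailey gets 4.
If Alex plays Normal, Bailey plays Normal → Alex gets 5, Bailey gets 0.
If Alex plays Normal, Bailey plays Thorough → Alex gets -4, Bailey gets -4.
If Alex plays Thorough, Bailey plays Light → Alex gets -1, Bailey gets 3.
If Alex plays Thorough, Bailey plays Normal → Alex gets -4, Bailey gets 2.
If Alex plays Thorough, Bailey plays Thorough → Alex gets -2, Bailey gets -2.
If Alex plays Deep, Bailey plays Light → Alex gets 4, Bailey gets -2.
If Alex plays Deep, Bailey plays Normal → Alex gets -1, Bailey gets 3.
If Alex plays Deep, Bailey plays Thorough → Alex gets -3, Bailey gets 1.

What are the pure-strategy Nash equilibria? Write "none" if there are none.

none

(Normal, Light): Alex can switch to Thorough (-4 → -1). Not NE.
(Normal, Normal): Bailey can switch to Light (0 → 4). Not NE.
(Normal, Thorough): Alex can switch to Thorough (-4 → -2). Not NE.
(Thorough, Light): Alex can switch to Deep (-1 → 4). Not NE.
(Thorough, Normal): Alex can switch to Normal (-4 → 5). Not NE.
(Thorough, Thorough): Bailey can switch to Light (-2 → 3). Not NE.
(The remaining 3 profiles each have a profitable deviation by the same check.)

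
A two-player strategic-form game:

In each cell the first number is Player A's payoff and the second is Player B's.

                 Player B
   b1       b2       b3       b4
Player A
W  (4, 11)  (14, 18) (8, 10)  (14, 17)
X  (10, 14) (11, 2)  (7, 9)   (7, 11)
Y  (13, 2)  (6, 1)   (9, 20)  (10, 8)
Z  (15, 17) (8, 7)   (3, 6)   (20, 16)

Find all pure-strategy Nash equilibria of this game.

The pure Nash equilibria are (W, b2); (Y, b3); (Z, b1).

Check each profile: it is a Nash equilibrium iff no player can strictly gain by switching unilaterally.
(W, b1): Player A can switch to X (4 → 10). Not NE.
(W, b2): Player A gets 14, best alternative 11; Player B gets 18, best alternative 17. No profitable deviation — NE.
(W, b3): Player A can switch to Y (8 → 9). Not NE.
(W, b4): Player A can switch to Z (14 → 20). Not NE.
(X, b1): Player A can switch to Y (10 → 13). Not NE.
(X, b2): Player A can switch to W (11 → 14). Not NE.
(X, b3): Player A can switch to W (7 → 8). Not NE.
(X, b4): Player A can switch to W (7 → 14). Not NE.
(Y, b1): Player A can switch to Z (13 → 15). Not NE.
(Y, b2): Player A can switch to W (6 → 14). Not NE.
(Y, b3): Player A gets 9, best alternative 8; Player B gets 20, best alternative 8. No profitable deviation — NE.
(Y, b4): Player A can switch to W (10 → 14). Not NE.
(Z, b1): Player A gets 15, best alternative 13; Player B gets 17, best alternative 16. No profitable deviation — NE.
(Z, b2): Player A can switch to W (8 → 14). Not NE.
(Z, b3): Player A can switch to W (3 → 8). Not NE.
(The remaining 1 profile has a profitable deviation by the same check.)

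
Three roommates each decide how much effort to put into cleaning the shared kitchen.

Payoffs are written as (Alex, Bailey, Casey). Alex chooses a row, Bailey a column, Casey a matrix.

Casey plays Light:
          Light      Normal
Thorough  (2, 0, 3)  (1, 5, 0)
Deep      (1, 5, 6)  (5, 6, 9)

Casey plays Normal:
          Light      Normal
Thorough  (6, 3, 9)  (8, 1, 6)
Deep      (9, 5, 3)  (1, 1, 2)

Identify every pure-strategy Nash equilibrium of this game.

Mark each player's best response to every combination of opponents' strategies; a profile where every player is best-responding is a pure Nash equilibrium.
Alex against (Light, Light): payoffs 2, 1 → best response Thorough.
Alex against (Light, Normal): payoffs 6, 9 → best response Deep.
Alex against (Normal, Light): payoffs 1, 5 → best response Deep.
Alex against (Normal, Normal): payoffs 8, 1 → best response Thorough.
Bailey against (Thorough, Light): payoffs 0, 5 → best response Normal.
Bailey against (Thorough, Normal): payoffs 3, 1 → best response Light.
Bailey against (Deep, Light): payoffs 5, 6 → best response Normal.
Bailey against (Deep, Normal): payoffs 5, 1 → best response Light.
Casey against (Thorough, Light): payoffs 3, 9 → best response Normal.
Casey against (Thorough, Normal): payoffs 0, 6 → best response Normal.
Casey against (Deep, Light): payoffs 6, 3 → best response Light.
Casey against (Deep, Normal): payoffs 9, 2 → best response Light.
Mutual best responses: (Deep, Normal, Light).

The unique pure-strategy Nash equilibrium is (Deep, Normal, Light).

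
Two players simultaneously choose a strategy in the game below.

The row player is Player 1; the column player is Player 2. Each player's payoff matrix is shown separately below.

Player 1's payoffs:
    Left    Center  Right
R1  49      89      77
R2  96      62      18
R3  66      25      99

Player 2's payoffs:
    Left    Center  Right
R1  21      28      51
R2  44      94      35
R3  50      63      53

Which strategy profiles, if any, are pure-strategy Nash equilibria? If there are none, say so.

No pure-strategy Nash equilibrium.

Player 1 against Left: payoffs 49, 96, 66 → best response R2.
Player 1 against Center: payoffs 89, 62, 25 → best response R1.
Player 1 against Right: payoffs 77, 18, 99 → best response R3.
Player 2 against R1: payoffs 21, 28, 51 → best response Right.
Player 2 against R2: payoffs 44, 94, 35 → best response Center.
Player 2 against R3: payoffs 50, 63, 53 → best response Center.
No profile is a mutual best response for all players.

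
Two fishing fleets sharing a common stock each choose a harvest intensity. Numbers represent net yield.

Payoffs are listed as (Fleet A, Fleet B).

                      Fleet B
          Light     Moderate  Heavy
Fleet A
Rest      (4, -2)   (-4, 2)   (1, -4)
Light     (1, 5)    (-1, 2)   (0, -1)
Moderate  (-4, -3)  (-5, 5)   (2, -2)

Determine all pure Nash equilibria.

Mark each player's best response to every combination of opponents' strategies; a profile where every player is best-responding is a pure Nash equilibrium.
Fleet A against Light: payoffs 4, 1, -4 → best response Rest.
Fleet A against Moderate: payoffs -4, -1, -5 → best response Light.
Fleet A against Heavy: payoffs 1, 0, 2 → best response Moderate.
Fleet B against Rest: payoffs -2, 2, -4 → best response Moderate.
Fleet B against Light: payoffs 5, 2, -1 → best response Light.
Fleet B against Moderate: payoffs -3, 5, -2 → best response Moderate.
No profile is a mutual best response for all players.

none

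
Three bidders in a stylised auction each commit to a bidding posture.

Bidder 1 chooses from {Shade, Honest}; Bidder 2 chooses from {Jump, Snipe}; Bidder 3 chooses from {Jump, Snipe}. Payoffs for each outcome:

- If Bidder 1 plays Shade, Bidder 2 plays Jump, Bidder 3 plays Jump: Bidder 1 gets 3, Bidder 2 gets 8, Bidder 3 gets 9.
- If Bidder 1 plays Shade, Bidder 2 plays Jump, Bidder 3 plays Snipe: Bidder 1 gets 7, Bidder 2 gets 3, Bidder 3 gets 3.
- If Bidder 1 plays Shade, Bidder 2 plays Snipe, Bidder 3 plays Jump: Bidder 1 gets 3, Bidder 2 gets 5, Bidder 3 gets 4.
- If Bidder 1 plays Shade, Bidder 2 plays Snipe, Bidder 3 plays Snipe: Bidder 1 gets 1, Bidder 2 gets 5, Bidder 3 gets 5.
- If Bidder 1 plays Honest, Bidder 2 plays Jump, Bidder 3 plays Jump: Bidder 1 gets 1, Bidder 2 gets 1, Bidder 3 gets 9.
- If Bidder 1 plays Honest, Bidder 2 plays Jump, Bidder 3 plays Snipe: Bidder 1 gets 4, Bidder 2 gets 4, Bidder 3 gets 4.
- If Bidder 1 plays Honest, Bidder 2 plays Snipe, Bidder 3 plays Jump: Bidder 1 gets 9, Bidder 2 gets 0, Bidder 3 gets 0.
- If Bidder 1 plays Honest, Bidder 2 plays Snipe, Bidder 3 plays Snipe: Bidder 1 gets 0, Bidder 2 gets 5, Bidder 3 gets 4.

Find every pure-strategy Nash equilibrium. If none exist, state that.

(Shade, Jump, Jump) and (Shade, Snipe, Snipe)

Bidder 1 against (Jump, Jump): payoffs 3, 1 → best response Shade.
Bidder 1 against (Jump, Snipe): payoffs 7, 4 → best response Shade.
Bidder 1 against (Snipe, Jump): payoffs 3, 9 → best response Honest.
Bidder 1 against (Snipe, Snipe): payoffs 1, 0 → best response Shade.
Bidder 2 against (Shade, Jump): payoffs 8, 5 → best response Jump.
Bidder 2 against (Shade, Snipe): payoffs 3, 5 → best response Snipe.
Bidder 2 against (Honest, Jump): payoffs 1, 0 → best response Jump.
Bidder 2 against (Honest, Snipe): payoffs 4, 5 → best response Snipe.
Bidder 3 against (Shade, Jump): payoffs 9, 3 → best response Jump.
Bidder 3 against (Shade, Snipe): payoffs 4, 5 → best response Snipe.
Bidder 3 against (Honest, Jump): payoffs 9, 4 → best response Jump.
Bidder 3 against (Honest, Snipe): payoffs 0, 4 → best response Snipe.
Mutual best responses: (Shade, Jump, Jump); (Shade, Snipe, Snipe).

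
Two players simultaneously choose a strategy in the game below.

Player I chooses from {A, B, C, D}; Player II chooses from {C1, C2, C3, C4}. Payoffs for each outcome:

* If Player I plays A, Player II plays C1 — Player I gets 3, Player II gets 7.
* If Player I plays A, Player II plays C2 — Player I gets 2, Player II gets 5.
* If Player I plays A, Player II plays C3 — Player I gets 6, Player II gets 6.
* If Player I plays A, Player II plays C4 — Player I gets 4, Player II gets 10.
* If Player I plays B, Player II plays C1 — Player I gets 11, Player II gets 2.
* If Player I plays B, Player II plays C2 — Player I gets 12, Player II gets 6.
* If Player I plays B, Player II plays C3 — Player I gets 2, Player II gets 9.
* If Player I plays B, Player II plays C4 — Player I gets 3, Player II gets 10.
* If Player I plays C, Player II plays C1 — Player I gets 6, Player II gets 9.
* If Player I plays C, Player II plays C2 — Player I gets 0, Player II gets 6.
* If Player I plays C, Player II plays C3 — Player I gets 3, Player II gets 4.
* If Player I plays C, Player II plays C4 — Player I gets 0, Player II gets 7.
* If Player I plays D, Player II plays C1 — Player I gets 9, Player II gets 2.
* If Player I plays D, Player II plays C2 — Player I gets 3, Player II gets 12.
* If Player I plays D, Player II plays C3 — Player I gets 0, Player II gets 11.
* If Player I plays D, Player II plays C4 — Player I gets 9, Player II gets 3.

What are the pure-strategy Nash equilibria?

Mark each player's best response to every combination of opponents' strategies; a profile where every player is best-responding is a pure Nash equilibrium.
Player I against C1: payoffs 3, 11, 6, 9 → best response B.
Player I against C2: payoffs 2, 12, 0, 3 → best response B.
Player I against C3: payoffs 6, 2, 3, 0 → best response A.
Player I against C4: payoffs 4, 3, 0, 9 → best response D.
Player II against A: payoffs 7, 5, 6, 10 → best response C4.
Player II against B: payoffs 2, 6, 9, 10 → best response C4.
Player II against C: payoffs 9, 6, 4, 7 → best response C1.
Player II against D: payoffs 2, 12, 11, 3 → best response C2.
No profile is a mutual best response for all players.

none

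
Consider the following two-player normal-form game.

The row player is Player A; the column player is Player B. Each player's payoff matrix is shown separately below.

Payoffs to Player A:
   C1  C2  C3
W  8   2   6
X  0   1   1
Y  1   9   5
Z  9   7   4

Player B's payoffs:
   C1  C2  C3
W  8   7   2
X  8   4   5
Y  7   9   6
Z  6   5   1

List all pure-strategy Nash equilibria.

Pure-strategy Nash equilibria: (Y, C2) and (Z, C1)

Check each profile: it is a Nash equilibrium iff no player can strictly gain by switching unilaterally.
(W, C1): Player A can switch to Z (8 → 9). Not NE.
(W, C2): Player A can switch to Y (2 → 9). Not NE.
(W, C3): Player B can switch to C1 (2 → 8). Not NE.
(X, C1): Player A can switch to W (0 → 8). Not NE.
(X, C2): Player A can switch to W (1 → 2). Not NE.
(X, C3): Player A can switch to W (1 → 6). Not NE.
(Y, C1): Player A can switch to W (1 → 8). Not NE.
(Y, C2): Player A gets 9, best alternative 7; Player B gets 9, best alternative 7. No profitable deviation — NE.
(Y, C3): Player A can switch to W (5 → 6). Not NE.
(Z, C1): Player A gets 9, best alternative 8; Player B gets 6, best alternative 5. No profitable deviation — NE.
(Z, C2): Player A can switch to Y (7 → 9). Not NE.
(Z, C3): Player A can switch to W (4 → 6). Not NE.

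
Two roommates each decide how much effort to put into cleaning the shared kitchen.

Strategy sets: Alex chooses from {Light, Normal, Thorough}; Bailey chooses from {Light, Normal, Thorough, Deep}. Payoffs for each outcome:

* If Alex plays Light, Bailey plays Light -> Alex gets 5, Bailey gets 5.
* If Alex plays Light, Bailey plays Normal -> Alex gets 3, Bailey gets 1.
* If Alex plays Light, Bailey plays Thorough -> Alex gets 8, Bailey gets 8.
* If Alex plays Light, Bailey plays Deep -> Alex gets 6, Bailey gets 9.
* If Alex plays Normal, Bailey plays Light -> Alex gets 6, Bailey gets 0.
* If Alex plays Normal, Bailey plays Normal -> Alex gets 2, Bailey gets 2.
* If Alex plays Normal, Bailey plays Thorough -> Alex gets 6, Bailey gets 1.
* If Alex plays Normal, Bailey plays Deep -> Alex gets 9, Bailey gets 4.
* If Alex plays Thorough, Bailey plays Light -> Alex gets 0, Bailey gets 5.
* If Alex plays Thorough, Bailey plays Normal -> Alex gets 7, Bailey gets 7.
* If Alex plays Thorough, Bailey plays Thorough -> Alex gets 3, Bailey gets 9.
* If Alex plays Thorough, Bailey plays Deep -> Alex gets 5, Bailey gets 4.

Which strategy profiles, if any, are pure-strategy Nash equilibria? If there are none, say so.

(Normal, Deep)

Alex against Light: payoffs 5, 6, 0 → best response Normal.
Alex against Normal: payoffs 3, 2, 7 → best response Thorough.
Alex against Thorough: payoffs 8, 6, 3 → best response Light.
Alex against Deep: payoffs 6, 9, 5 → best response Normal.
Bailey against Light: payoffs 5, 1, 8, 9 → best response Deep.
Bailey against Normal: payoffs 0, 2, 1, 4 → best response Deep.
Bailey against Thorough: payoffs 5, 7, 9, 4 → best response Thorough.
Mutual best responses: (Normal, Deep).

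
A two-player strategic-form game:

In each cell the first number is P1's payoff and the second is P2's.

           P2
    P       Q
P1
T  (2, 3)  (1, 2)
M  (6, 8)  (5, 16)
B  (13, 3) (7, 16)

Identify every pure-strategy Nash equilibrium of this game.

P1 against P: payoffs 2, 6, 13 → best response B.
P1 against Q: payoffs 1, 5, 7 → best response B.
P2 against T: payoffs 3, 2 → best response P.
P2 against M: payoffs 8, 16 → best response Q.
P2 against B: payoffs 3, 16 → best response Q.
Mutual best responses: (B, Q).

Pure NE: (B, Q)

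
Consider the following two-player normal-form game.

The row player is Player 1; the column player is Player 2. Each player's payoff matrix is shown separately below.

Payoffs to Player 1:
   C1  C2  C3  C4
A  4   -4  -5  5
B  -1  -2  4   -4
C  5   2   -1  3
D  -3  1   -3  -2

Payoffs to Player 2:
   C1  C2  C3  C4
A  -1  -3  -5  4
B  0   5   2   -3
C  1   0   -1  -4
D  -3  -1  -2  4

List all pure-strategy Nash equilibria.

Pure-strategy Nash equilibria: (A, C4), (C, C1)

Player 1 against C1: payoffs 4, -1, 5, -3 → best response C.
Player 1 against C2: payoffs -4, -2, 2, 1 → best response C.
Player 1 against C3: payoffs -5, 4, -1, -3 → best response B.
Player 1 against C4: payoffs 5, -4, 3, -2 → best response A.
Player 2 against A: payoffs -1, -3, -5, 4 → best response C4.
Player 2 against B: payoffs 0, 5, 2, -3 → best response C2.
Player 2 against C: payoffs 1, 0, -1, -4 → best response C1.
Player 2 against D: payoffs -3, -1, -2, 4 → best response C4.
Mutual best responses: (A, C4); (C, C1).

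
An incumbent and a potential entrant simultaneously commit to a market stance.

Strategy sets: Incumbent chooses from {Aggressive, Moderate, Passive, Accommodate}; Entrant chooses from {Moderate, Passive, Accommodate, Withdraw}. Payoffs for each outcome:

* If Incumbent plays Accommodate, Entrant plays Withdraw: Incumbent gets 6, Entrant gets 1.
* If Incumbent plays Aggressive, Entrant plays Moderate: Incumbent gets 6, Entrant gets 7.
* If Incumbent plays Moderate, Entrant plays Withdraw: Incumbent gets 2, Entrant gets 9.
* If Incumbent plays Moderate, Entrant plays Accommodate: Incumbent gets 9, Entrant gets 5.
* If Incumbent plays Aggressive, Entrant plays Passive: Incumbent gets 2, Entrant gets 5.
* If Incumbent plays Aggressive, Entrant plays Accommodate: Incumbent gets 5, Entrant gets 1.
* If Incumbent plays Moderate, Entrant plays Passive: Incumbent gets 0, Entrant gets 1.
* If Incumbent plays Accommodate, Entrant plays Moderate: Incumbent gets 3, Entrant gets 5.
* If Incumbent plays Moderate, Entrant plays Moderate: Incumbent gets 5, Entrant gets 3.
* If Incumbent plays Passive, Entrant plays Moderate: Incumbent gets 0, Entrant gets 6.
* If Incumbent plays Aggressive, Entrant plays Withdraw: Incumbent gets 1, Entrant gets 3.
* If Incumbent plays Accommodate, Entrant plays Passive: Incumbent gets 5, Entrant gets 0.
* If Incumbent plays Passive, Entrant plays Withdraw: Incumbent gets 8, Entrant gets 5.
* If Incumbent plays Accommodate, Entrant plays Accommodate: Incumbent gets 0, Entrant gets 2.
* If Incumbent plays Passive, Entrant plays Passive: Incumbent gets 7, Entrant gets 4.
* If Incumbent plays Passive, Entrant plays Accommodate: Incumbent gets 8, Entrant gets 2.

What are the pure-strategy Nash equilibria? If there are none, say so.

Incumbent against Moderate: payoffs 6, 5, 0, 3 → best response Aggressive.
Incumbent against Passive: payoffs 2, 0, 7, 5 → best response Passive.
Incumbent against Accommodate: payoffs 5, 9, 8, 0 → best response Moderate.
Incumbent against Withdraw: payoffs 1, 2, 8, 6 → best response Passive.
Entrant against Aggressive: payoffs 7, 5, 1, 3 → best response Moderate.
Entrant against Moderate: payoffs 3, 1, 5, 9 → best response Withdraw.
Entrant against Passive: payoffs 6, 4, 2, 5 → best response Moderate.
Entrant against Accommodate: payoffs 5, 0, 2, 1 → best response Moderate.
Mutual best responses: (Aggressive, Moderate).

The unique pure-strategy Nash equilibrium is (Aggressive, Moderate).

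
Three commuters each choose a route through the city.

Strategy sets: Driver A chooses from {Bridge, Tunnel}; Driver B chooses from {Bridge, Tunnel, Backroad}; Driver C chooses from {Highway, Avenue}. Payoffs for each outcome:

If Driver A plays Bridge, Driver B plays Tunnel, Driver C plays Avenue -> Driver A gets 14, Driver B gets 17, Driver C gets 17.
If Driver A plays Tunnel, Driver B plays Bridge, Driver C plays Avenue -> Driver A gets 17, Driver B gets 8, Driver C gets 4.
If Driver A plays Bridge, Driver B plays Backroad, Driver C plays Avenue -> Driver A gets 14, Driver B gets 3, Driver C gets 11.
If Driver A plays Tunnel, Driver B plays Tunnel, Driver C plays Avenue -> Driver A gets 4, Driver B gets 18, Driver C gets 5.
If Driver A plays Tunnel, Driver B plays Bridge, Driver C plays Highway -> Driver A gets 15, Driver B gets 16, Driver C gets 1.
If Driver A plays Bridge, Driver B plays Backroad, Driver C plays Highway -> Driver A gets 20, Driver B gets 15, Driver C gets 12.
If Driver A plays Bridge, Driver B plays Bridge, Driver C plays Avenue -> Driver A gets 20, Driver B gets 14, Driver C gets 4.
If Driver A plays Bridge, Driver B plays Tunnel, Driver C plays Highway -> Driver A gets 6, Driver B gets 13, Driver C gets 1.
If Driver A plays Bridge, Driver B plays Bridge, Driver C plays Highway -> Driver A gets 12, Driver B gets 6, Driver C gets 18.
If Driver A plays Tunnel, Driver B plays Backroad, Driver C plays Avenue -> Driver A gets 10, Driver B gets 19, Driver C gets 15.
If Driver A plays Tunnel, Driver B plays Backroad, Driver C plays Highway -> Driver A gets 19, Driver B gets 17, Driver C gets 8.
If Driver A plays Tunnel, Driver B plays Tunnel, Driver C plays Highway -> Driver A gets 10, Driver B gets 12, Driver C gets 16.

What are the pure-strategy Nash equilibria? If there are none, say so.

Driver A against (Bridge, Highway): payoffs 12, 15 → best response Tunnel.
Driver A against (Bridge, Avenue): payoffs 20, 17 → best response Bridge.
Driver A against (Tunnel, Highway): payoffs 6, 10 → best response Tunnel.
Driver A against (Tunnel, Avenue): payoffs 14, 4 → best response Bridge.
Driver A against (Backroad, Highway): payoffs 20, 19 → best response Bridge.
Driver A against (Backroad, Avenue): payoffs 14, 10 → best response Bridge.
Driver B against (Bridge, Highway): payoffs 6, 13, 15 → best response Backroad.
Driver B against (Bridge, Avenue): payoffs 14, 17, 3 → best response Tunnel.
Driver B against (Tunnel, Highway): payoffs 16, 12, 17 → best response Backroad.
Driver B against (Tunnel, Avenue): payoffs 8, 18, 19 → best response Backroad.
Driver C against (Bridge, Bridge): payoffs 18, 4 → best response Highway.
Driver C against (Bridge, Tunnel): payoffs 1, 17 → best response Avenue.
Driver C against (Bridge, Backroad): payoffs 12, 11 → best response Highway.
Driver C against (Tunnel, Bridge): payoffs 1, 4 → best response Avenue.
Driver C against (Tunnel, Tunnel): payoffs 16, 5 → best response Highway.
Driver C against (Tunnel, Backroad): payoffs 8, 15 → best response Avenue.
Mutual best responses: (Bridge, Tunnel, Avenue); (Bridge, Backroad, Highway).

The pure Nash equilibria are (Bridge, Tunnel, Avenue); (Bridge, Backroad, Highway).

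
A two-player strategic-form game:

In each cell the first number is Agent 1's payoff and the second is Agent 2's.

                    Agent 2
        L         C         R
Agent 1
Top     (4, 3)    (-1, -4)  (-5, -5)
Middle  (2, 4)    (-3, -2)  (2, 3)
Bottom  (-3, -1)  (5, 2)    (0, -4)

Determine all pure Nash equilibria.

(Top, L) and (Bottom, C)

(Top, L): Agent 1 gets 4, best alternative 2; Agent 2 gets 3, best alternative -4. No profitable deviation — NE.
(Top, C): Agent 1 can switch to Bottom (-1 → 5). Not NE.
(Top, R): Agent 1 can switch to Middle (-5 → 2). Not NE.
(Middle, L): Agent 1 can switch to Top (2 → 4). Not NE.
(Middle, C): Agent 1 can switch to Top (-3 → -1). Not NE.
(Middle, R): Agent 2 can switch to L (3 → 4). Not NE.
(Bottom, L): Agent 1 can switch to Top (-3 → 4). Not NE.
(Bottom, C): Agent 1 gets 5, best alternative -1; Agent 2 gets 2, best alternative -1. No profitable deviation — NE.
(Bottom, R): Agent 1 can switch to Middle (0 → 2). Not NE.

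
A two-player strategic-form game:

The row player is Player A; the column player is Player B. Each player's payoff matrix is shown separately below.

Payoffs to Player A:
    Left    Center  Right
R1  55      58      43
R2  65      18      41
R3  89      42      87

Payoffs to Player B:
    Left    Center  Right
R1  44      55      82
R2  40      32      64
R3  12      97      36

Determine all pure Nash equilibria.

Mark each player's best response to every combination of opponents' strategies; a profile where every player is best-responding is a pure Nash equilibrium.
Player A against Left: payoffs 55, 65, 89 → best response R3.
Player A against Center: payoffs 58, 18, 42 → best response R1.
Player A against Right: payoffs 43, 41, 87 → best response R3.
Player B against R1: payoffs 44, 55, 82 → best response Right.
Player B against R2: payoffs 40, 32, 64 → best response Right.
Player B against R3: payoffs 12, 97, 36 → best response Center.
No profile is a mutual best response for all players.

There is no pure-strategy Nash equilibrium.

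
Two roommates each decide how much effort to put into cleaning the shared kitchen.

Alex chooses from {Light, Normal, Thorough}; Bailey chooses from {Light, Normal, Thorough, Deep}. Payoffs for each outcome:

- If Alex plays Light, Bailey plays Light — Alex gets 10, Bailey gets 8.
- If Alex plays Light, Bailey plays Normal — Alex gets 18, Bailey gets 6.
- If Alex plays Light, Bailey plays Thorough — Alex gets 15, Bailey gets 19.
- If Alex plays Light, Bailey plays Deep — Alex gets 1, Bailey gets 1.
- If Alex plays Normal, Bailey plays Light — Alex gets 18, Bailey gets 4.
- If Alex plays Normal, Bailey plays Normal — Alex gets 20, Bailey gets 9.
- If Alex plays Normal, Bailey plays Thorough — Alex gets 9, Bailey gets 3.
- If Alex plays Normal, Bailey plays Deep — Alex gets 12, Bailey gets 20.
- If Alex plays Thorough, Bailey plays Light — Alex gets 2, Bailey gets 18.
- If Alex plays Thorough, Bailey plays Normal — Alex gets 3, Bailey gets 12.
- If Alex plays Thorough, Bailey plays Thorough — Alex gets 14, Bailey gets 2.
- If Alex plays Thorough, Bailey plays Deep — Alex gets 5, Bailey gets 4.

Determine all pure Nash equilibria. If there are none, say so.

Alex against Light: payoffs 10, 18, 2 → best response Normal.
Alex against Normal: payoffs 18, 20, 3 → best response Normal.
Alex against Thorough: payoffs 15, 9, 14 → best response Light.
Alex against Deep: payoffs 1, 12, 5 → best response Normal.
Bailey against Light: payoffs 8, 6, 19, 1 → best response Thorough.
Bailey against Normal: payoffs 4, 9, 3, 20 → best response Deep.
Bailey against Thorough: payoffs 18, 12, 2, 4 → best response Light.
Mutual best responses: (Light, Thorough); (Normal, Deep).

Pure-strategy Nash equilibria: (Light, Thorough) and (Normal, Deep)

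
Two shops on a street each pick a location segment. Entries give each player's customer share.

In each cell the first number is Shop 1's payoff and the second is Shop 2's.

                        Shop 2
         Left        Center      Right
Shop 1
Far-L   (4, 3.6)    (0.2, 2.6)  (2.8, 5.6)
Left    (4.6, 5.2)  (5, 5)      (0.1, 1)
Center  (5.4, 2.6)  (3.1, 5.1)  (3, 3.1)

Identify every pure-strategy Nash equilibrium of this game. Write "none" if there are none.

For each player, find the best response to each opponent profile; mutual best responses are the pure NE.
Shop 1 against Left: payoffs 4, 4.6, 5.4 → best response Center.
Shop 1 against Center: payoffs 0.2, 5, 3.1 → best response Left.
Shop 1 against Right: payoffs 2.8, 0.1, 3 → best response Center.
Shop 2 against Far-L: payoffs 3.6, 2.6, 5.6 → best response Right.
Shop 2 against Left: payoffs 5.2, 5, 1 → best response Left.
Shop 2 against Center: payoffs 2.6, 5.1, 3.1 → best response Center.
No profile is a mutual best response for all players.

There is no pure-strategy Nash equilibrium.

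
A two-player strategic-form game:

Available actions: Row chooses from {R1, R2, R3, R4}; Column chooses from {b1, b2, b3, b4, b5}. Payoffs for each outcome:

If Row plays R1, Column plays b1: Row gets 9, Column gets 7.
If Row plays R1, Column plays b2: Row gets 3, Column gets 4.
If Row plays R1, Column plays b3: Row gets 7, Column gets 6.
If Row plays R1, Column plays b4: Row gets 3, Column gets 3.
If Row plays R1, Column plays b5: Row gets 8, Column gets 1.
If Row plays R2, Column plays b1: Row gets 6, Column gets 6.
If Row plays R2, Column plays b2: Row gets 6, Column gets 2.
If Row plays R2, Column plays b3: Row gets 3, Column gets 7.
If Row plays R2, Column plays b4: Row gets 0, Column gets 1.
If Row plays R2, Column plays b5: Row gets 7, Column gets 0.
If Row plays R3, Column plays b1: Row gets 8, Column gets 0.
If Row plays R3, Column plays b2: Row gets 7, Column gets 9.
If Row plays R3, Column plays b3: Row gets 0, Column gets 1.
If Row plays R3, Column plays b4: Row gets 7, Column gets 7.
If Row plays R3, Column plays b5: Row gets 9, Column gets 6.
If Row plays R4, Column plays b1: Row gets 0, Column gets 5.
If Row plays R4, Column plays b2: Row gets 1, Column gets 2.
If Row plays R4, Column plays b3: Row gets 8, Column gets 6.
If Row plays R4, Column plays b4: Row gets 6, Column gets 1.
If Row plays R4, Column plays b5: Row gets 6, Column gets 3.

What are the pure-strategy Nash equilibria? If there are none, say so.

Pure-strategy Nash equilibria: (R1, b1) and (R3, b2) and (R4, b3)

For each strategy profile, look for a profitable unilateral deviation.
(R1, b1): Row gets 9, best alternative 8; Column gets 7, best alternative 6. No profitable deviation — NE.
(R1, b2): Row can switch to R2 (3 → 6). Not NE.
(R1, b3): Row can switch to R4 (7 → 8). Not NE.
(R1, b4): Row can switch to R3 (3 → 7). Not NE.
(R1, b5): Row can switch to R3 (8 → 9). Not NE.
(R2, b1): Row can switch to R1 (6 → 9). Not NE.
(R2, b2): Row can switch to R3 (6 → 7). Not NE.
(R3, b2): Row gets 7, best alternative 6; Column gets 9, best alternative 7. No profitable deviation — NE.
(R4, b3): Row gets 8, best alternative 7; Column gets 6, best alternative 5. No profitable deviation — NE.
(The remaining 11 profiles each have a profitable deviation by the same check.)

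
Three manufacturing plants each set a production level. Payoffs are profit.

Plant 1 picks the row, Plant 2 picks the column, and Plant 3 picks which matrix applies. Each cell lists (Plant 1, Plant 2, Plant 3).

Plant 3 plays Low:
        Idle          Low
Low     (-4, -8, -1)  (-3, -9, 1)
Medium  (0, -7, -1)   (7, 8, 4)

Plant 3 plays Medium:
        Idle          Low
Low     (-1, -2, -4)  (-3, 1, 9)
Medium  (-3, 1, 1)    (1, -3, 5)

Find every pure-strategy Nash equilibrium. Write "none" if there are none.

This game has no pure Nash equilibrium.

For each player, find the best response to each opponent profile; mutual best responses are the pure NE.
Plant 1 against (Idle, Low): payoffs -4, 0 → best response Medium.
Plant 1 against (Idle, Medium): payoffs -1, -3 → best response Low.
Plant 1 against (Low, Low): payoffs -3, 7 → best response Medium.
Plant 1 against (Low, Medium): payoffs -3, 1 → best response Medium.
Plant 2 against (Low, Low): payoffs -8, -9 → best response Idle.
Plant 2 against (Low, Medium): payoffs -2, 1 → best response Low.
Plant 2 against (Medium, Low): payoffs -7, 8 → best response Low.
Plant 2 against (Medium, Medium): payoffs 1, -3 → best response Idle.
Plant 3 against (Low, Idle): payoffs -1, -4 → best response Low.
Plant 3 against (Low, Low): payoffs 1, 9 → best response Medium.
Plant 3 against (Medium, Idle): payoffs -1, 1 → best response Medium.
Plant 3 against (Medium, Low): payoffs 4, 5 → best response Medium.
No profile is a mutual best response for all players.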